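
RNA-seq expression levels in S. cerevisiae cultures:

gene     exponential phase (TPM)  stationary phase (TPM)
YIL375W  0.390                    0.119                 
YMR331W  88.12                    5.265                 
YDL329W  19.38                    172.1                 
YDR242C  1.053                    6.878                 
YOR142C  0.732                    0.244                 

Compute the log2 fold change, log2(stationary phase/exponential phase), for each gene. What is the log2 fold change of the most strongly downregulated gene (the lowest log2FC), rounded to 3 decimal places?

-4.065

log2(0.119/0.390) = -1.713  (YIL375W)
log2(5.265/88.12) = -4.065  (YMR331W)
log2(172.1/19.38) = 3.151  (YDL329W)
log2(6.878/1.053) = 2.707  (YDR242C)
log2(0.244/0.732) = -1.585  (YOR142C)
YMR331W is most strongly downregulated.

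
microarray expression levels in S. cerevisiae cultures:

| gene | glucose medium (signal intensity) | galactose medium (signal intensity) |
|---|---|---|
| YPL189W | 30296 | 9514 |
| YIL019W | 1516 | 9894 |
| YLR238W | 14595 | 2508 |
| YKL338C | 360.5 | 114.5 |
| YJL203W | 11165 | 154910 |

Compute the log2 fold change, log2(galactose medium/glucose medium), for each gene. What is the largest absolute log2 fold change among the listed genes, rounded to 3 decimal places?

3.794

log2(9514/30296) = -1.671  (YPL189W)
log2(9894/1516) = 2.706  (YIL019W)
log2(2508/14595) = -2.541  (YLR238W)
log2(114.5/360.5) = -1.655  (YKL338C)
log2(154910/11165) = 3.794  (YJL203W)
The largest magnitude belongs to YJL203W.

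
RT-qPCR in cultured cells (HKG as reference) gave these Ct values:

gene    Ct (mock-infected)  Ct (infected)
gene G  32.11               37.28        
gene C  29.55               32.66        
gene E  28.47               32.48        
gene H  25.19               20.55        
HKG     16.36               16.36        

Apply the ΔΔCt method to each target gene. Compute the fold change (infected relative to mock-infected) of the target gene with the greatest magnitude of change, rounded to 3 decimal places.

gene G: ΔΔCt = (37.28−16.36) − (32.11−16.36) = 20.92 − 15.75 = 5.17; fold change = 2^-5.17 = 0.028
gene C: ΔΔCt = (32.66−16.36) − (29.55−16.36) = 16.30 − 13.19 = 3.11; fold change = 2^-3.11 = 0.116
gene E: ΔΔCt = (32.48−16.36) − (28.47−16.36) = 16.12 − 12.11 = 4.01; fold change = 2^-4.01 = 0.062
gene H: ΔΔCt = (20.55−16.36) − (25.19−16.36) = 4.19 − 8.83 = -4.64; fold change = 2^4.64 = 24.933
gene G has the largest |ΔΔCt| = 5.17.

0.028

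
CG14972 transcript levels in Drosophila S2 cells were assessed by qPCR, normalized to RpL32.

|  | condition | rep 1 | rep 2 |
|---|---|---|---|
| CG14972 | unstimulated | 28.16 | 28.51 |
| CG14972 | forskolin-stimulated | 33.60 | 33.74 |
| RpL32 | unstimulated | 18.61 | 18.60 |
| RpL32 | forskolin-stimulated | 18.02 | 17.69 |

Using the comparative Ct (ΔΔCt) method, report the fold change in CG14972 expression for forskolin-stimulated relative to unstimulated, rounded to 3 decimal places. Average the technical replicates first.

0.015

Mean Ct: CG14972 unstimulated 28.335; CG14972 forskolin-stimulated 33.670; RpL32 unstimulated 18.605; RpL32 forskolin-stimulated 17.855
ΔCt(unstimulated) = 28.335 − 18.605 = 9.730
ΔCt(forskolin-stimulated) = 33.670 − 17.855 = 15.815
ΔΔCt = 15.815 − 9.730 = 6.085
Fold change = 2^(−6.085) = 0.0147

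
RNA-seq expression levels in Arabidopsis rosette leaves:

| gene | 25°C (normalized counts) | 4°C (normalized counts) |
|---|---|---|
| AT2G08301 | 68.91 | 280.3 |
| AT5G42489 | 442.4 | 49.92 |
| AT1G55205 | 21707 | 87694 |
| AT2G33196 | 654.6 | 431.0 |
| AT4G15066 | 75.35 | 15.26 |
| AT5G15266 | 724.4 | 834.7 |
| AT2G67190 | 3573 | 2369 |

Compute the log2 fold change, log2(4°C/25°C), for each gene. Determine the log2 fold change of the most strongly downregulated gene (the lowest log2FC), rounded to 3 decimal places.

-3.148

log2(280.3/68.91) = 2.024  (AT2G08301)
log2(49.92/442.4) = -3.148  (AT5G42489)
log2(87694/21707) = 2.014  (AT1G55205)
log2(431.0/654.6) = -0.603  (AT2G33196)
log2(15.26/75.35) = -2.304  (AT4G15066)
log2(834.7/724.4) = 0.204  (AT5G15266)
log2(2369/3573) = -0.593  (AT2G67190)
AT5G42489 is most strongly downregulated.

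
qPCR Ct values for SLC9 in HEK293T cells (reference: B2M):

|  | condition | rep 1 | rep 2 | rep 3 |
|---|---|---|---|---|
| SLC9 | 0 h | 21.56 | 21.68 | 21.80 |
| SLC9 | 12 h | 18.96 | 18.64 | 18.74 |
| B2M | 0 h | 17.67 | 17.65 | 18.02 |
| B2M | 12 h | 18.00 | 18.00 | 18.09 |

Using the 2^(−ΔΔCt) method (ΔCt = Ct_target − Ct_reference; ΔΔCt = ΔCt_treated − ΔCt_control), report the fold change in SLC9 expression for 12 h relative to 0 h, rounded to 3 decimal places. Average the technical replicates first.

Mean Ct: SLC9 0 h 21.680; SLC9 12 h 18.780; B2M 0 h 17.780; B2M 12 h 18.030
ΔCt(0 h) = 21.680 − 17.780 = 3.900
ΔCt(12 h) = 18.780 − 18.030 = 0.750
ΔΔCt = 0.750 − 3.900 = -3.150
Fold change = 2^(−(-3.150)) = 2^3.150 = 8.8766

8.877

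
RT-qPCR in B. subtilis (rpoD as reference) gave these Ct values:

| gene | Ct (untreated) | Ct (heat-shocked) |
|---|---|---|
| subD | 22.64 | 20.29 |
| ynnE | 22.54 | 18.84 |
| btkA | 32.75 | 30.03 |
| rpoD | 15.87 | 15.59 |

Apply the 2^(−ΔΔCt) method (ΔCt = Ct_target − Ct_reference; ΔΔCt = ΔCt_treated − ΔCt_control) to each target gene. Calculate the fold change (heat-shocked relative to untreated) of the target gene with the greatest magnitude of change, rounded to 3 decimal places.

10.703

subD: ΔΔCt = (20.29−15.59) − (22.64−15.87) = 4.70 − 6.77 = -2.07; fold change = 2^2.07 = 4.199
ynnE: ΔΔCt = (18.84−15.59) − (22.54−15.87) = 3.25 − 6.67 = -3.42; fold change = 2^3.42 = 10.703
btkA: ΔΔCt = (30.03−15.59) − (32.75−15.87) = 14.44 − 16.88 = -2.44; fold change = 2^2.44 = 5.426
ynnE has the largest |ΔΔCt| = 3.42.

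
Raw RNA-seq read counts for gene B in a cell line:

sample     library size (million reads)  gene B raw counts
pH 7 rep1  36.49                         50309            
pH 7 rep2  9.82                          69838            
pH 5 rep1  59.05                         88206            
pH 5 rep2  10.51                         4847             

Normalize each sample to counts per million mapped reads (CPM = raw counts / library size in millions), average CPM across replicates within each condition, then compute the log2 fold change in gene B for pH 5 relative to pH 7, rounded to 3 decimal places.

CPM(pH 7 rep1) = 50309 / 36.49 = 1378.7065
CPM(pH 7 rep2) = 69838 / 9.82 = 7111.8126
CPM(pH 5 rep1) = 88206 / 59.05 = 1493.7511
CPM(pH 5 rep2) = 4847 / 10.51 = 461.1798
mean CPM(pH 7) = 4245.2596; mean CPM(pH 5) = 977.4654
Fold change = 977.4654 / 4245.2596 = 0.23025
log2(0.23025) = -2.1187

-2.119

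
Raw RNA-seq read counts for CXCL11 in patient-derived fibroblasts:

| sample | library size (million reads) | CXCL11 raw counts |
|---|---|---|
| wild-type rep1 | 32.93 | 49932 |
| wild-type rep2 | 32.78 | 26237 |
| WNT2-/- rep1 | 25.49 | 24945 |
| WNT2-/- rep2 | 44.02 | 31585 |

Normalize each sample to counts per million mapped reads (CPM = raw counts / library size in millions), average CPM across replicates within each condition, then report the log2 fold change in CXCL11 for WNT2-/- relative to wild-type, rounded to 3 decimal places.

CPM(wild-type rep1) = 49932 / 32.93 = 1516.3073
CPM(wild-type rep2) = 26237 / 32.78 = 800.3966
CPM(WNT2-/- rep1) = 24945 / 25.49 = 978.6191
CPM(WNT2-/- rep2) = 31585 / 44.02 = 717.5148
mean CPM(wild-type) = 1158.3520; mean CPM(WNT2-/-) = 848.0669
Fold change = 848.0669 / 1158.3520 = 0.73213
log2(0.73213) = -0.4498

-0.450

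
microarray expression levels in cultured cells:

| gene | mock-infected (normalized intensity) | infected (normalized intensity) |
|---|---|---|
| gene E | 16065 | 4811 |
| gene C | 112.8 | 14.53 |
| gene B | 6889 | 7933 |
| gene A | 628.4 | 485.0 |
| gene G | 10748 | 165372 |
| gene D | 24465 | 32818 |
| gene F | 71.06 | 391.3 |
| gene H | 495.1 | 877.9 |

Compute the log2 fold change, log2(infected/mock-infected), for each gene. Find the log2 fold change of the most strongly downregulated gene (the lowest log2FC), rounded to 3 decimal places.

log2(4811/16065) = -1.740  (gene E)
log2(14.53/112.8) = -2.957  (gene C)
log2(7933/6889) = 0.204  (gene B)
log2(485.0/628.4) = -0.374  (gene A)
log2(165372/10748) = 3.944  (gene G)
log2(32818/24465) = 0.424  (gene D)
log2(391.3/71.06) = 2.461  (gene F)
log2(877.9/495.1) = 0.826  (gene H)
gene C is most strongly downregulated.

-2.957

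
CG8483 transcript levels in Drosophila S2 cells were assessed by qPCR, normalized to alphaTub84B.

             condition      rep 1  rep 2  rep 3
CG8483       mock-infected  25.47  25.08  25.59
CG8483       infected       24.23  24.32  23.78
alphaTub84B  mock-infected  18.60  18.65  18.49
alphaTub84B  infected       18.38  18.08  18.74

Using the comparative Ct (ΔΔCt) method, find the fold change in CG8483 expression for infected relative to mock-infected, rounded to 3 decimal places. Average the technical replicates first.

2.129

Mean Ct: CG8483 mock-infected 25.380; CG8483 infected 24.110; alphaTub84B mock-infected 18.580; alphaTub84B infected 18.400
ΔCt(mock-infected) = 25.380 − 18.580 = 6.800
ΔCt(infected) = 24.110 − 18.400 = 5.710
ΔΔCt = 5.710 − 6.800 = -1.090
Fold change = 2^(−(-1.090)) = 2^1.090 = 2.1287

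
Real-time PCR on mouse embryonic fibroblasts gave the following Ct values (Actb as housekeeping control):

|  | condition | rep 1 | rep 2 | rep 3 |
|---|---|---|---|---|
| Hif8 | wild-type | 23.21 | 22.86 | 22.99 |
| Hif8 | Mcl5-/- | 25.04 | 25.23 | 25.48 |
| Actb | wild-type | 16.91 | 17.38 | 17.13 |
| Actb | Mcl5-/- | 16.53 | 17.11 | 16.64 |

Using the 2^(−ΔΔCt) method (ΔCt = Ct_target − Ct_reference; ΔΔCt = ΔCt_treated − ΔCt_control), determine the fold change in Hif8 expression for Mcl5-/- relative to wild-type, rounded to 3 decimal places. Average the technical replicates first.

0.164

Mean Ct: Hif8 wild-type 23.020; Hif8 Mcl5-/- 25.250; Actb wild-type 17.140; Actb Mcl5-/- 16.760
ΔCt(wild-type) = 23.020 − 17.140 = 5.880
ΔCt(Mcl5-/-) = 25.250 − 16.760 = 8.490
ΔΔCt = 8.490 − 5.880 = 2.610
Fold change = 2^(−2.610) = 0.1638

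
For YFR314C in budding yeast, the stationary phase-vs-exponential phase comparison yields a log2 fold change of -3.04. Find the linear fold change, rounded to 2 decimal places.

0.12

Fold change = 2^(-3.04) = 0.122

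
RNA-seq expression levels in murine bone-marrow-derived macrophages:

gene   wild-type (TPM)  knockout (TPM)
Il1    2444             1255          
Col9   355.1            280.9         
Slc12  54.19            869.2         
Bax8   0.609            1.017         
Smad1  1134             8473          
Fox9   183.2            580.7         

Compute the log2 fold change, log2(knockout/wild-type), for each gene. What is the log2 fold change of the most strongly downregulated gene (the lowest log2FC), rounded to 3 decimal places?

log2(1255/2444) = -0.962  (Il1)
log2(280.9/355.1) = -0.338  (Col9)
log2(869.2/54.19) = 4.004  (Slc12)
log2(1.017/0.609) = 0.740  (Bax8)
log2(8473/1134) = 2.901  (Smad1)
log2(580.7/183.2) = 1.664  (Fox9)
Il1 is most strongly downregulated.

-0.962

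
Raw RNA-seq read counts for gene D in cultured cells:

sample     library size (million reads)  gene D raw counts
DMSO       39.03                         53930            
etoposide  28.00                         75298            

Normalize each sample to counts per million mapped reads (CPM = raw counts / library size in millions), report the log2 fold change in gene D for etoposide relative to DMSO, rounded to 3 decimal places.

CPM(DMSO) = 53930 / 39.03 = 1381.7576
CPM(etoposide) = 75298 / 28.00 = 2689.2143
Fold change = 2689.2143 / 1381.7576 = 1.94623
log2(1.94623) = 0.9607

0.961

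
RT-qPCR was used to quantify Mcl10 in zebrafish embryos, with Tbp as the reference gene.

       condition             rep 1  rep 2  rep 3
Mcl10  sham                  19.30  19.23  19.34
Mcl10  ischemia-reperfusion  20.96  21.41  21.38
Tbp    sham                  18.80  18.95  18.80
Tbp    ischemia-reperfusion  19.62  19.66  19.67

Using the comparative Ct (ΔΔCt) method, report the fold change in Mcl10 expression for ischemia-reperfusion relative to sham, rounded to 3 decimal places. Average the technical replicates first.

Mean Ct: Mcl10 sham 19.290; Mcl10 ischemia-reperfusion 21.250; Tbp sham 18.850; Tbp ischemia-reperfusion 19.650
ΔCt(sham) = 19.290 − 18.850 = 0.440
ΔCt(ischemia-reperfusion) = 21.250 − 19.650 = 1.600
ΔΔCt = 1.600 − 0.440 = 1.160
Fold change = 2^(−1.160) = 0.4475

0.448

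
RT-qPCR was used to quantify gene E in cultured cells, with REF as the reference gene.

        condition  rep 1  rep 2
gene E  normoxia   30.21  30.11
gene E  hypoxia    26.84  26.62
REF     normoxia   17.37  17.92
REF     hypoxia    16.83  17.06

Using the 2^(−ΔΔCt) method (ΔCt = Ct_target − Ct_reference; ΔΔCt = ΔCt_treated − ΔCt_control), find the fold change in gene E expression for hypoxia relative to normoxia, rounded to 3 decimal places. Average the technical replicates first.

Mean Ct: gene E normoxia 30.160; gene E hypoxia 26.730; REF normoxia 17.645; REF hypoxia 16.945
ΔCt(normoxia) = 30.160 − 17.645 = 12.515
ΔCt(hypoxia) = 26.730 − 16.945 = 9.785
ΔΔCt = 9.785 − 12.515 = -2.730
Fold change = 2^(−(-2.730)) = 2^2.730 = 6.6346

6.635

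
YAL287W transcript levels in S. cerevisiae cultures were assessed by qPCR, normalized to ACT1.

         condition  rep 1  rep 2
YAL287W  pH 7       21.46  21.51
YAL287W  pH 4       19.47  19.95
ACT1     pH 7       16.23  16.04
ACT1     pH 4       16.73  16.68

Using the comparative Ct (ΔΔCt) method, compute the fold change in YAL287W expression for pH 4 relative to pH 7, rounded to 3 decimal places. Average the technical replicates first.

5.081

Mean Ct: YAL287W pH 7 21.485; YAL287W pH 4 19.710; ACT1 pH 7 16.135; ACT1 pH 4 16.705
ΔCt(pH 7) = 21.485 − 16.135 = 5.350
ΔCt(pH 4) = 19.710 − 16.705 = 3.005
ΔΔCt = 3.005 − 5.350 = -2.345
Fold change = 2^(−(-2.345)) = 2^2.345 = 5.0806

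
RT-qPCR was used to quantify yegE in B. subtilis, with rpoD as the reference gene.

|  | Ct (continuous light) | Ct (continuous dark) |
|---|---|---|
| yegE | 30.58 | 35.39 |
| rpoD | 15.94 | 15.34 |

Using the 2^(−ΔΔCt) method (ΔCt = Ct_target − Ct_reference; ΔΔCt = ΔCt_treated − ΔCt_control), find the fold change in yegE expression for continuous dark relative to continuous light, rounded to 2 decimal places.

ΔCt(continuous light) = 30.580 − 15.940 = 14.640
ΔCt(continuous dark) = 35.390 − 15.340 = 20.050
ΔΔCt = 20.050 − 14.640 = 5.410
Fold change = 2^(−5.410) = 0.024

0.02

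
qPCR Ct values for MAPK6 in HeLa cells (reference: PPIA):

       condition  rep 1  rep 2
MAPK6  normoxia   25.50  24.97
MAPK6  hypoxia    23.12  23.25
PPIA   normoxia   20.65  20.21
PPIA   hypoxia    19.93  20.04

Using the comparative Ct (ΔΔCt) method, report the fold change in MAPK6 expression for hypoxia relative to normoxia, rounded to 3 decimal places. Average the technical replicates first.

Mean Ct: MAPK6 normoxia 25.235; MAPK6 hypoxia 23.185; PPIA normoxia 20.430; PPIA hypoxia 19.985
ΔCt(normoxia) = 25.235 − 20.430 = 4.805
ΔCt(hypoxia) = 23.185 − 19.985 = 3.200
ΔΔCt = 3.200 − 4.805 = -1.605
Fold change = 2^(−(-1.605)) = 2^1.605 = 3.0420

3.042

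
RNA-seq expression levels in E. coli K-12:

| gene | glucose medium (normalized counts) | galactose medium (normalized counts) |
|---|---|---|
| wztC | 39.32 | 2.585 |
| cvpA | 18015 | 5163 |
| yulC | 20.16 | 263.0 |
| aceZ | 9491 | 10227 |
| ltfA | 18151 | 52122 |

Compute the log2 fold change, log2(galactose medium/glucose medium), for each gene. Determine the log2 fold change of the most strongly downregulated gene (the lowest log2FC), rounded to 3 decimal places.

-3.927

log2(2.585/39.32) = -3.927  (wztC)
log2(5163/18015) = -1.803  (cvpA)
log2(263.0/20.16) = 3.705  (yulC)
log2(10227/9491) = 0.108  (aceZ)
log2(52122/18151) = 1.522  (ltfA)
wztC is most strongly downregulated.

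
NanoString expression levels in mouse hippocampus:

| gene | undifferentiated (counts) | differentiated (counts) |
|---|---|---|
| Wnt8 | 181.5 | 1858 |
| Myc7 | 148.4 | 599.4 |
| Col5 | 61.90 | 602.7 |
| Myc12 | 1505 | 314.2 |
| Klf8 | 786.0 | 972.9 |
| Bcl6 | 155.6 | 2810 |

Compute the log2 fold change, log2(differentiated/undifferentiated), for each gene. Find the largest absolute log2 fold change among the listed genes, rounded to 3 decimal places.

4.175

log2(1858/181.5) = 3.356  (Wnt8)
log2(599.4/148.4) = 2.014  (Myc7)
log2(602.7/61.90) = 3.283  (Col5)
log2(314.2/1505) = -2.260  (Myc12)
log2(972.9/786.0) = 0.308  (Klf8)
log2(2810/155.6) = 4.175  (Bcl6)
The largest magnitude belongs to Bcl6.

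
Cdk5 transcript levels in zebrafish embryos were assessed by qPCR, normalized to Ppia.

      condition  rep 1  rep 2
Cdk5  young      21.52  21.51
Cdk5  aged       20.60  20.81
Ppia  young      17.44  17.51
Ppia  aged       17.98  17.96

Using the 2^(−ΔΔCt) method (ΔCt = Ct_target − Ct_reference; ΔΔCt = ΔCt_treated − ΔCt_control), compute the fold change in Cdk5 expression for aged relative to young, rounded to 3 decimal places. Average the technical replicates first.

2.471

Mean Ct: Cdk5 young 21.515; Cdk5 aged 20.705; Ppia young 17.475; Ppia aged 17.970
ΔCt(young) = 21.515 − 17.475 = 4.040
ΔCt(aged) = 20.705 − 17.970 = 2.735
ΔΔCt = 2.735 − 4.040 = -1.305
Fold change = 2^(−(-1.305)) = 2^1.305 = 2.4708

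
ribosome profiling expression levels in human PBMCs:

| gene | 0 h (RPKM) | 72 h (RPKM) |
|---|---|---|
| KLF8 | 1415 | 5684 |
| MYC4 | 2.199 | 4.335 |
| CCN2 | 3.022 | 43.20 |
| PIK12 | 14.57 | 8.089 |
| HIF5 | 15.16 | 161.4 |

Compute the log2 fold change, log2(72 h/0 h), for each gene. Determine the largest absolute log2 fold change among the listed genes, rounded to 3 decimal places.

log2(5684/1415) = 2.006  (KLF8)
log2(4.335/2.199) = 0.979  (MYC4)
log2(43.20/3.022) = 3.837  (CCN2)
log2(8.089/14.57) = -0.849  (PIK12)
log2(161.4/15.16) = 3.412  (HIF5)
The largest magnitude belongs to CCN2.

3.837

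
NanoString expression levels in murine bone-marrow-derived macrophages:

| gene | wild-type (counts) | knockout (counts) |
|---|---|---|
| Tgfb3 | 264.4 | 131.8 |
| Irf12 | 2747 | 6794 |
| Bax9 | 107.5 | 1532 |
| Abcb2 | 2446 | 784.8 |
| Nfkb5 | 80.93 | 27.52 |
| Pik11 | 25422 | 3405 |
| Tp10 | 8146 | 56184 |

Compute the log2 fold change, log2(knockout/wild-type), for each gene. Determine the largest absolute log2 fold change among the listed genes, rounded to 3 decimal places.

3.833

log2(131.8/264.4) = -1.004  (Tgfb3)
log2(6794/2747) = 1.306  (Irf12)
log2(1532/107.5) = 3.833  (Bax9)
log2(784.8/2446) = -1.640  (Abcb2)
log2(27.52/80.93) = -1.556  (Nfkb5)
log2(3405/25422) = -2.900  (Pik11)
log2(56184/8146) = 2.786  (Tp10)
The largest magnitude belongs to Bax9.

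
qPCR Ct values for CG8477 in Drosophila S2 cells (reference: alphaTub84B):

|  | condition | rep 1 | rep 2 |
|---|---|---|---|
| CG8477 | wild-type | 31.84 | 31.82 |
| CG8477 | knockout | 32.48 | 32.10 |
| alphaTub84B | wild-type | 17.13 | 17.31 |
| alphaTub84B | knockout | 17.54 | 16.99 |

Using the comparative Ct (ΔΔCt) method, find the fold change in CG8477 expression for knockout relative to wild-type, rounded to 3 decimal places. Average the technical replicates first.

0.750

Mean Ct: CG8477 wild-type 31.830; CG8477 knockout 32.290; alphaTub84B wild-type 17.220; alphaTub84B knockout 17.265
ΔCt(wild-type) = 31.830 − 17.220 = 14.610
ΔCt(knockout) = 32.290 − 17.265 = 15.025
ΔΔCt = 15.025 − 14.610 = 0.415
Fold change = 2^(−0.415) = 0.7500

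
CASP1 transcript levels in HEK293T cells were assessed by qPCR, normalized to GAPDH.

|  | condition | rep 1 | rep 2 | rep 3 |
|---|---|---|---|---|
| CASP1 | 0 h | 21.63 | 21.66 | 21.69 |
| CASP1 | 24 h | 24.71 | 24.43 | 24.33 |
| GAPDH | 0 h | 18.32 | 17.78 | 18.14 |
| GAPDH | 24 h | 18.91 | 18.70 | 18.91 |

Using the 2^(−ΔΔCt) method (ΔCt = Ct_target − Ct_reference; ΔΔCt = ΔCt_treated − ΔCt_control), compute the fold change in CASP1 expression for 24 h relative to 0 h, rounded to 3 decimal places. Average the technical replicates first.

Mean Ct: CASP1 0 h 21.660; CASP1 24 h 24.490; GAPDH 0 h 18.080; GAPDH 24 h 18.840
ΔCt(0 h) = 21.660 − 18.080 = 3.580
ΔCt(24 h) = 24.490 − 18.840 = 5.650
ΔΔCt = 5.650 − 3.580 = 2.070
Fold change = 2^(−2.070) = 0.2382

0.238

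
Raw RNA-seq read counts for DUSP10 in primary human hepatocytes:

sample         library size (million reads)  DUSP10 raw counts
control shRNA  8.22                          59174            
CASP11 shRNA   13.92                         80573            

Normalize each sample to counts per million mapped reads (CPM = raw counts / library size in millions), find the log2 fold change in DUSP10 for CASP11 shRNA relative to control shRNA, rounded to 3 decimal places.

-0.315

CPM(control shRNA) = 59174 / 8.22 = 7198.7835
CPM(CASP11 shRNA) = 80573 / 13.92 = 5788.2902
Fold change = 5788.2902 / 7198.7835 = 0.80407
log2(0.80407) = -0.3146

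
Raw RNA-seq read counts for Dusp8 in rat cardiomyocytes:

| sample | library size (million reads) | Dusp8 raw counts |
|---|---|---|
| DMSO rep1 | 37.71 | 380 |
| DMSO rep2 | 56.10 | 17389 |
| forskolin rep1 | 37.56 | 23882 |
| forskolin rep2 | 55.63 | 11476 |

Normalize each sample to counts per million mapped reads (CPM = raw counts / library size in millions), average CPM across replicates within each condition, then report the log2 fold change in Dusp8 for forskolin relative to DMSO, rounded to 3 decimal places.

1.396

CPM(DMSO rep1) = 380 / 37.71 = 10.0769
CPM(DMSO rep2) = 17389 / 56.10 = 309.9643
CPM(forskolin rep1) = 23882 / 37.56 = 635.8360
CPM(forskolin rep2) = 11476 / 55.63 = 206.2916
mean CPM(DMSO) = 160.0206; mean CPM(forskolin) = 421.0638
Fold change = 421.0638 / 160.0206 = 2.63131
log2(2.63131) = 1.3958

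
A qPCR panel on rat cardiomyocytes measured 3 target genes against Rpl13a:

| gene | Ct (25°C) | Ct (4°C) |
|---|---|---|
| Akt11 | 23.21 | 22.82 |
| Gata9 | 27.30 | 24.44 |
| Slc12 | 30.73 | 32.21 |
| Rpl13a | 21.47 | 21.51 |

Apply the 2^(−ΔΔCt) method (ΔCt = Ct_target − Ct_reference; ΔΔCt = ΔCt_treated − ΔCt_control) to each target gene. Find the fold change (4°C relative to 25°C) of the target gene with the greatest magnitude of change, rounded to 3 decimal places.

7.464

Akt11: ΔΔCt = (22.82−21.51) − (23.21−21.47) = 1.31 − 1.74 = -0.43; fold change = 2^0.43 = 1.347
Gata9: ΔΔCt = (24.44−21.51) − (27.30−21.47) = 2.93 − 5.83 = -2.90; fold change = 2^2.90 = 7.464
Slc12: ΔΔCt = (32.21−21.51) − (30.73−21.47) = 10.70 − 9.26 = 1.44; fold change = 2^-1.44 = 0.369
Gata9 has the largest |ΔΔCt| = 2.90.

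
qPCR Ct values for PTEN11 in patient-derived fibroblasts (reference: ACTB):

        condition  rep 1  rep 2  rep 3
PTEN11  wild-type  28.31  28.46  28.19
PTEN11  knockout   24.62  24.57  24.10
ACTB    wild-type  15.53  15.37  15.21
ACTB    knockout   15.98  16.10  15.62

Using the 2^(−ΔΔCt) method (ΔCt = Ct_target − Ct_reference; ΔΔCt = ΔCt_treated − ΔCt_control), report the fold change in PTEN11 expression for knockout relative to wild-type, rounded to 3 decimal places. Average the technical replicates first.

Mean Ct: PTEN11 wild-type 28.320; PTEN11 knockout 24.430; ACTB wild-type 15.370; ACTB knockout 15.900
ΔCt(wild-type) = 28.320 − 15.370 = 12.950
ΔCt(knockout) = 24.430 − 15.900 = 8.530
ΔΔCt = 8.530 − 12.950 = -4.420
Fold change = 2^(−(-4.420)) = 2^4.420 = 21.4068

21.407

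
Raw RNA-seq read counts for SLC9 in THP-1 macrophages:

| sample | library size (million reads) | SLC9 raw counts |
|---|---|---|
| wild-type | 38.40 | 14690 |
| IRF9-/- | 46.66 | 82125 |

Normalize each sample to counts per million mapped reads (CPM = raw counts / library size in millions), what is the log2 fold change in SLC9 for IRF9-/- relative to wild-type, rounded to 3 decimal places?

CPM(wild-type) = 14690 / 38.40 = 382.5521
CPM(IRF9-/-) = 82125 / 46.66 = 1760.0729
Fold change = 1760.0729 / 382.5521 = 4.60087
log2(4.60087) = 2.2019

2.202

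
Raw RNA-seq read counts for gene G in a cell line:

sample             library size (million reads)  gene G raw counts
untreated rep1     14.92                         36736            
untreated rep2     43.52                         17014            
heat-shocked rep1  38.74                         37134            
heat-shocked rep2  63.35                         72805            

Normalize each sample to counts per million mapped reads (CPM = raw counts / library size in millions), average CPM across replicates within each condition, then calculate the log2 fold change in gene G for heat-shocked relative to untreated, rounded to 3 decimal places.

-0.437

CPM(untreated rep1) = 36736 / 14.92 = 2462.1984
CPM(untreated rep2) = 17014 / 43.52 = 390.9467
CPM(heat-shocked rep1) = 37134 / 38.74 = 958.5441
CPM(heat-shocked rep2) = 72805 / 63.35 = 1149.2502
mean CPM(untreated) = 1426.5725; mean CPM(heat-shocked) = 1053.8972
Fold change = 1053.8972 / 1426.5725 = 0.73876
log2(0.73876) = -0.4368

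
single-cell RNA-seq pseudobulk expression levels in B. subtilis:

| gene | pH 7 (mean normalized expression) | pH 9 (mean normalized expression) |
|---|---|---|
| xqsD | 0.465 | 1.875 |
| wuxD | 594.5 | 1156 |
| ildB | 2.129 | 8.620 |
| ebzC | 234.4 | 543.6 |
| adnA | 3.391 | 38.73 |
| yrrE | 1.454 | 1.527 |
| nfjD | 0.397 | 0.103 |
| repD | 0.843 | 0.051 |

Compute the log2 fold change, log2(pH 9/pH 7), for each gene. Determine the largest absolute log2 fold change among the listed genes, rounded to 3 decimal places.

log2(1.875/0.465) = 2.012  (xqsD)
log2(1156/594.5) = 0.959  (wuxD)
log2(8.620/2.129) = 2.018  (ildB)
log2(543.6/234.4) = 1.214  (ebzC)
log2(38.73/3.391) = 3.514  (adnA)
log2(1.527/1.454) = 0.071  (yrrE)
log2(0.103/0.397) = -1.946  (nfjD)
log2(0.051/0.843) = -4.047  (repD)
The largest magnitude belongs to repD.

4.047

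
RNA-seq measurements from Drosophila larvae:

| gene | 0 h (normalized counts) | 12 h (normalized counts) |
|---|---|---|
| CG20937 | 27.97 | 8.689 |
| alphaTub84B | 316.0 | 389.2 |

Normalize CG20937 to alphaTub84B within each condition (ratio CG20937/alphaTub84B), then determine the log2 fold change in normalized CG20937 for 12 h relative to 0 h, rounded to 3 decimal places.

CG20937/alphaTub84B (0 h) = 27.97 / 316.0 = 0.088513
CG20937/alphaTub84B (12 h) = 8.689 / 389.2 = 0.022325
Fold change = 0.022325 / 0.088513 = 0.2522
log2(0.2522) = -1.9872

-1.987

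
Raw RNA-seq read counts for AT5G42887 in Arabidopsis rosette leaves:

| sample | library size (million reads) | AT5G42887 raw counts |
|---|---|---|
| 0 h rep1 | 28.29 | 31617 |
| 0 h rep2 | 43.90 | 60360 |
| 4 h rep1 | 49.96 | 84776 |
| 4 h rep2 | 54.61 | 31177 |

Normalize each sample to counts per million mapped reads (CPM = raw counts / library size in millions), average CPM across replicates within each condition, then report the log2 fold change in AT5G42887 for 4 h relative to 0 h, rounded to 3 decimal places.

CPM(0 h rep1) = 31617 / 28.29 = 1117.6034
CPM(0 h rep2) = 60360 / 43.90 = 1374.9431
CPM(4 h rep1) = 84776 / 49.96 = 1696.8775
CPM(4 h rep2) = 31177 / 54.61 = 570.9028
mean CPM(0 h) = 1246.2732; mean CPM(4 h) = 1133.8901
Fold change = 1133.8901 / 1246.2732 = 0.90982
log2(0.90982) = -0.1363

-0.136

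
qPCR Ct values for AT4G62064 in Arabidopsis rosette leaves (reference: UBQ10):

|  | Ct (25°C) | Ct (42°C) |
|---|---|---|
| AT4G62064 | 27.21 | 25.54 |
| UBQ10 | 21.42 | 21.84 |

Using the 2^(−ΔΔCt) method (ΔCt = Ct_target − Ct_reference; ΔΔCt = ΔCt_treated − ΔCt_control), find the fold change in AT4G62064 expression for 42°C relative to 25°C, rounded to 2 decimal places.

ΔCt(25°C) = 27.210 − 21.420 = 5.790
ΔCt(42°C) = 25.540 − 21.840 = 3.700
ΔΔCt = 3.700 − 5.790 = -2.090
Fold change = 2^(−(-2.090)) = 2^2.090 = 4.257

4.26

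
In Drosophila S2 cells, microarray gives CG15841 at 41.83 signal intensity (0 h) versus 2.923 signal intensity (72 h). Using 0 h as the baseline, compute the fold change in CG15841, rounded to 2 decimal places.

0.07

Fold change = 2.923 / 41.83 = 0.070
CG15841 is downregulated.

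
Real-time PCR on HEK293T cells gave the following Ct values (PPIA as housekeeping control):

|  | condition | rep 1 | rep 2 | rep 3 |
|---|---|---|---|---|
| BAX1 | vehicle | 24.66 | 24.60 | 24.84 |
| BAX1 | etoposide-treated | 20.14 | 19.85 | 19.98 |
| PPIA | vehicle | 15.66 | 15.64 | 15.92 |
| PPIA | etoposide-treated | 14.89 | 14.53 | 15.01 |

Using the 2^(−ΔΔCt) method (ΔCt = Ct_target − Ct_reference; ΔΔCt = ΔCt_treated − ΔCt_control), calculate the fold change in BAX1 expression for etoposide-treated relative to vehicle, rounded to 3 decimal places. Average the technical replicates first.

13.737

Mean Ct: BAX1 vehicle 24.700; BAX1 etoposide-treated 19.990; PPIA vehicle 15.740; PPIA etoposide-treated 14.810
ΔCt(vehicle) = 24.700 − 15.740 = 8.960
ΔCt(etoposide-treated) = 19.990 − 14.810 = 5.180
ΔΔCt = 5.180 − 8.960 = -3.780
Fold change = 2^(−(-3.780)) = 2^3.780 = 13.7370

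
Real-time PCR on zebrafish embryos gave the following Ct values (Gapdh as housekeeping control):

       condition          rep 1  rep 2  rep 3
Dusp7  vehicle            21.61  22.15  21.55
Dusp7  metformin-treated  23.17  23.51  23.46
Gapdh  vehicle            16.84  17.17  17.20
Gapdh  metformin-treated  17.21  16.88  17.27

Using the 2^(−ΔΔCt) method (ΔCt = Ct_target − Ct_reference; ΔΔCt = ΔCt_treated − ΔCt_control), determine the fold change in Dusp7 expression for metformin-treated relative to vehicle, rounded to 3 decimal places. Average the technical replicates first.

0.339

Mean Ct: Dusp7 vehicle 21.770; Dusp7 metformin-treated 23.380; Gapdh vehicle 17.070; Gapdh metformin-treated 17.120
ΔCt(vehicle) = 21.770 − 17.070 = 4.700
ΔCt(metformin-treated) = 23.380 − 17.120 = 6.260
ΔΔCt = 6.260 − 4.700 = 1.560
Fold change = 2^(−1.560) = 0.3392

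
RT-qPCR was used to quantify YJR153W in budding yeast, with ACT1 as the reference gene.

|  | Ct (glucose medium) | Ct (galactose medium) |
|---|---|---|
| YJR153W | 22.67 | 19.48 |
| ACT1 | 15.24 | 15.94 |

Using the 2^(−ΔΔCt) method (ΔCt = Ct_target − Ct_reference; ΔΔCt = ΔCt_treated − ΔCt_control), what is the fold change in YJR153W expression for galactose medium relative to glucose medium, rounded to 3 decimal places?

14.825

ΔCt(glucose medium) = 22.670 − 15.240 = 7.430
ΔCt(galactose medium) = 19.480 − 15.940 = 3.540
ΔΔCt = 3.540 − 7.430 = -3.890
Fold change = 2^(−(-3.890)) = 2^3.890 = 14.8254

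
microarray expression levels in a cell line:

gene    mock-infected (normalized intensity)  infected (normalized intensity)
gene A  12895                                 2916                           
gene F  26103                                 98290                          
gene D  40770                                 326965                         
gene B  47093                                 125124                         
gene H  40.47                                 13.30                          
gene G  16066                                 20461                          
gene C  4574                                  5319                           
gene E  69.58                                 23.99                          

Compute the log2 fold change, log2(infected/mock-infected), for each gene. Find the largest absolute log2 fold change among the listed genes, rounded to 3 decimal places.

3.004

log2(2916/12895) = -2.145  (gene A)
log2(98290/26103) = 1.913  (gene F)
log2(326965/40770) = 3.004  (gene D)
log2(125124/47093) = 1.410  (gene B)
log2(13.30/40.47) = -1.605  (gene H)
log2(20461/16066) = 0.349  (gene G)
log2(5319/4574) = 0.218  (gene C)
log2(23.99/69.58) = -1.536  (gene E)
The largest magnitude belongs to gene D.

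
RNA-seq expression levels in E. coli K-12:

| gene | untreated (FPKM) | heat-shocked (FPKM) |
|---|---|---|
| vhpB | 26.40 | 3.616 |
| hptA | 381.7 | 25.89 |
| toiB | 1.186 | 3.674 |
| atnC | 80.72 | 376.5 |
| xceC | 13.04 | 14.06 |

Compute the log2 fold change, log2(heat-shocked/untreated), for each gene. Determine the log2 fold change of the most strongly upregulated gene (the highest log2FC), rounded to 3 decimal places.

2.222

log2(3.616/26.40) = -2.868  (vhpB)
log2(25.89/381.7) = -3.882  (hptA)
log2(3.674/1.186) = 1.631  (toiB)
log2(376.5/80.72) = 2.222  (atnC)
log2(14.06/13.04) = 0.109  (xceC)
atnC is most strongly upregulated.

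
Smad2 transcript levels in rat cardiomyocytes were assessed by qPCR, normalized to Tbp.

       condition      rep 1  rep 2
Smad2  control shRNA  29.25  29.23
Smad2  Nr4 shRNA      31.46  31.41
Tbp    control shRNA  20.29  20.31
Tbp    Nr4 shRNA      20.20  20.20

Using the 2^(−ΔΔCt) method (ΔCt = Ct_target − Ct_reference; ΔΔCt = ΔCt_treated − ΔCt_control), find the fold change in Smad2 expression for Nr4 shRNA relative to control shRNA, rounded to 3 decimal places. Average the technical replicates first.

0.204

Mean Ct: Smad2 control shRNA 29.240; Smad2 Nr4 shRNA 31.435; Tbp control shRNA 20.300; Tbp Nr4 shRNA 20.200
ΔCt(control shRNA) = 29.240 − 20.300 = 8.940
ΔCt(Nr4 shRNA) = 31.435 − 20.200 = 11.235
ΔΔCt = 11.235 − 8.940 = 2.295
Fold change = 2^(−2.295) = 0.2038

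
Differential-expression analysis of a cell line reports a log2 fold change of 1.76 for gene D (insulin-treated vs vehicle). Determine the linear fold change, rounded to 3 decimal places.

Fold change = 2^(1.76) = 3.3870

3.387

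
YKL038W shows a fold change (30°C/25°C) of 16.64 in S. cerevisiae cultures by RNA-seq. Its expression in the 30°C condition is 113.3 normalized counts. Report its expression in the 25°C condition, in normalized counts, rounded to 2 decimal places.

6.81

25°C expression = 113.3 / 16.64 = 6.81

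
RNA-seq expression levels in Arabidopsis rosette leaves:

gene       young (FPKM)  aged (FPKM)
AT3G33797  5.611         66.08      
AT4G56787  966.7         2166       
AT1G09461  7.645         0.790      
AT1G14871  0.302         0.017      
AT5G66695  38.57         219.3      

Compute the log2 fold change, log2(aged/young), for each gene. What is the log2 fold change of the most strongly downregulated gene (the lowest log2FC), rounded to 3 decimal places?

log2(66.08/5.611) = 3.558  (AT3G33797)
log2(2166/966.7) = 1.164  (AT4G56787)
log2(0.790/7.645) = -3.275  (AT1G09461)
log2(0.017/0.302) = -4.151  (AT1G14871)
log2(219.3/38.57) = 2.507  (AT5G66695)
AT1G14871 is most strongly downregulated.

-4.151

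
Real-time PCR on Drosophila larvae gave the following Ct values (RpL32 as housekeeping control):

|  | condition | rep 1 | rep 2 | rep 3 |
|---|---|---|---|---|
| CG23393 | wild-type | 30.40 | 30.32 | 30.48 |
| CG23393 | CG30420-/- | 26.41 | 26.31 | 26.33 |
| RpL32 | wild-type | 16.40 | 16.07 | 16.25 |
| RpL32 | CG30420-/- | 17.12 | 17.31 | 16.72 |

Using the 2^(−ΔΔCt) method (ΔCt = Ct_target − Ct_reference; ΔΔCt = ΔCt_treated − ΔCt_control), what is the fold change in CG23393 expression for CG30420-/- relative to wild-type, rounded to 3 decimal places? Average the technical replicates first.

29.041

Mean Ct: CG23393 wild-type 30.400; CG23393 CG30420-/- 26.350; RpL32 wild-type 16.240; RpL32 CG30420-/- 17.050
ΔCt(wild-type) = 30.400 − 16.240 = 14.160
ΔCt(CG30420-/-) = 26.350 − 17.050 = 9.300
ΔΔCt = 9.300 − 14.160 = -4.860
Fold change = 2^(−(-4.860)) = 2^4.860 = 29.0406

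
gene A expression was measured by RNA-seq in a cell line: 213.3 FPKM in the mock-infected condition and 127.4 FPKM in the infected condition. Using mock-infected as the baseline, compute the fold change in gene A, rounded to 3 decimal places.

Fold change = 127.4 / 213.3 = 0.5973
gene A is downregulated.

0.597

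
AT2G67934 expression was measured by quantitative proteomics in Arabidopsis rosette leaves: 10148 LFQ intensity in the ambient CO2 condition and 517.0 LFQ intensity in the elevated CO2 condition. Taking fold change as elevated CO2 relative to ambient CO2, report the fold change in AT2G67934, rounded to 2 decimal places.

Fold change = 517.0 / 10148 = 0.051
AT2G67934 is downregulated.

0.05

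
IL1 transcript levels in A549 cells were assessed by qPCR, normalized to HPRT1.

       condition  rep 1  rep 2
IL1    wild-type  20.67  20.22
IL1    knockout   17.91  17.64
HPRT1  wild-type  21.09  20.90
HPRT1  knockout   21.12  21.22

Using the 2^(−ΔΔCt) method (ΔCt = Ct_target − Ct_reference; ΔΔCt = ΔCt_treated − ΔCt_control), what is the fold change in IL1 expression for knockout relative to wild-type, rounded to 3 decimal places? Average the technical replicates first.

7.185

Mean Ct: IL1 wild-type 20.445; IL1 knockout 17.775; HPRT1 wild-type 20.995; HPRT1 knockout 21.170
ΔCt(wild-type) = 20.445 − 20.995 = -0.550
ΔCt(knockout) = 17.775 − 21.170 = -3.395
ΔΔCt = -3.395 − (-0.550) = -2.845
Fold change = 2^(−(-2.845)) = 2^2.845 = 7.1851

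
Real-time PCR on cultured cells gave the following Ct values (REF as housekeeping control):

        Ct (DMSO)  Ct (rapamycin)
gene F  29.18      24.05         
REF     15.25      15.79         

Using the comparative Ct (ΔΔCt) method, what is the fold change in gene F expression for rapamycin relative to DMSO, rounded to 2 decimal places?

50.91

ΔCt(DMSO) = 29.180 − 15.250 = 13.930
ΔCt(rapamycin) = 24.050 − 15.790 = 8.260
ΔΔCt = 8.260 − 13.930 = -5.670
Fold change = 2^(−(-5.670)) = 2^5.670 = 50.914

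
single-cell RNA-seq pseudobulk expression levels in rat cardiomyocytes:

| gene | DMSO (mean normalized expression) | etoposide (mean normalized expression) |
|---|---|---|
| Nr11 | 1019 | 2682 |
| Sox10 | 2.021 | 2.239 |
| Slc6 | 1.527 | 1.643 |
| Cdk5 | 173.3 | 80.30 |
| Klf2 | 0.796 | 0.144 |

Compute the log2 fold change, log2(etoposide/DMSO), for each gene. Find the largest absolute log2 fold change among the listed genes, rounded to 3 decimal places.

2.467

log2(2682/1019) = 1.396  (Nr11)
log2(2.239/2.021) = 0.148  (Sox10)
log2(1.643/1.527) = 0.106  (Slc6)
log2(80.30/173.3) = -1.110  (Cdk5)
log2(0.144/0.796) = -2.467  (Klf2)
The largest magnitude belongs to Klf2.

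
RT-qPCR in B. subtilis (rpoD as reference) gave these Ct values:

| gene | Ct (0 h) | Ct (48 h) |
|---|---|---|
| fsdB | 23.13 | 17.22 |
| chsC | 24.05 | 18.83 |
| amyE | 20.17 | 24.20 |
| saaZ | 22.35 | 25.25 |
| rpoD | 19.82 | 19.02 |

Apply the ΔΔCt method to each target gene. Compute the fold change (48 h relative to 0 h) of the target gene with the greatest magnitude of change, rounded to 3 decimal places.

fsdB: ΔΔCt = (17.22−19.02) − (23.13−19.82) = -1.80 − 3.31 = -5.11; fold change = 2^5.11 = 34.535
chsC: ΔΔCt = (18.83−19.02) − (24.05−19.82) = -0.19 − 4.23 = -4.42; fold change = 2^4.42 = 21.407
amyE: ΔΔCt = (24.20−19.02) − (20.17−19.82) = 5.18 − 0.35 = 4.83; fold change = 2^-4.83 = 0.035
saaZ: ΔΔCt = (25.25−19.02) − (22.35−19.82) = 6.23 − 2.53 = 3.70; fold change = 2^-3.70 = 0.077
fsdB has the largest |ΔΔCt| = 5.11.

34.535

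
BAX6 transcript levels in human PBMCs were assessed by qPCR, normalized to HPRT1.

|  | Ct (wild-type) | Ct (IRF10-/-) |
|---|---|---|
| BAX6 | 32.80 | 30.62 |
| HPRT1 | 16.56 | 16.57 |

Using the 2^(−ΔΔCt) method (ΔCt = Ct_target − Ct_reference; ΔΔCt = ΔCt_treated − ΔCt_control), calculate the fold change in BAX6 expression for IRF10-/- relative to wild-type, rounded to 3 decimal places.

ΔCt(wild-type) = 32.800 − 16.560 = 16.240
ΔCt(IRF10-/-) = 30.620 − 16.570 = 14.050
ΔΔCt = 14.050 − 16.240 = -2.190
Fold change = 2^(−(-2.190)) = 2^2.190 = 4.5631

4.563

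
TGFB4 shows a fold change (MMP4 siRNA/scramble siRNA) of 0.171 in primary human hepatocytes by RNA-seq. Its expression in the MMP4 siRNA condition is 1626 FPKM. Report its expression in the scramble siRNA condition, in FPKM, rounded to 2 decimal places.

scramble siRNA expression = 1626 / 0.171 = 9508.77

9508.77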